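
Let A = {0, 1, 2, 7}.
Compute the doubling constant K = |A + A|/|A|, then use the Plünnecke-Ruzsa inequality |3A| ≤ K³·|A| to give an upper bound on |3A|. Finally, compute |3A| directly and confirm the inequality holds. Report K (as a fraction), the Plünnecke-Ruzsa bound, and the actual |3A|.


|A| = 4.
Step 1: Compute A + A by enumerating all 16 pairs.
A + A = {0, 1, 2, 3, 4, 7, 8, 9, 14}, so |A + A| = 9.
Step 2: Doubling constant K = |A + A|/|A| = 9/4 = 9/4 ≈ 2.2500.
Step 3: Plünnecke-Ruzsa gives |3A| ≤ K³·|A| = (2.2500)³ · 4 ≈ 45.5625.
Step 4: Compute 3A = A + A + A directly by enumerating all triples (a,b,c) ∈ A³; |3A| = 16.
Step 5: Check 16 ≤ 45.5625? Yes ✓.

K = 9/4, Plünnecke-Ruzsa bound K³|A| ≈ 45.5625, |3A| = 16, inequality holds.


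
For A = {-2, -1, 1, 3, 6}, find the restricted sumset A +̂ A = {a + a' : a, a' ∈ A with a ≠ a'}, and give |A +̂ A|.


Restricted sumset: A +̂ A = {a + a' : a ∈ A, a' ∈ A, a ≠ a'}.
Equivalently, take A + A and drop any sum 2a that is achievable ONLY as a + a for a ∈ A (i.e. sums representable only with equal summands).
Enumerate pairs (a, a') with a < a' (symmetric, so each unordered pair gives one sum; this covers all a ≠ a'):
  -2 + -1 = -3
  -2 + 1 = -1
  -2 + 3 = 1
  -2 + 6 = 4
  -1 + 1 = 0
  -1 + 3 = 2
  -1 + 6 = 5
  1 + 3 = 4
  1 + 6 = 7
  3 + 6 = 9
Collected distinct sums: {-3, -1, 0, 1, 2, 4, 5, 7, 9}
|A +̂ A| = 9
(Reference bound: |A +̂ A| ≥ 2|A| - 3 for |A| ≥ 2, with |A| = 5 giving ≥ 7.)

|A +̂ A| = 9


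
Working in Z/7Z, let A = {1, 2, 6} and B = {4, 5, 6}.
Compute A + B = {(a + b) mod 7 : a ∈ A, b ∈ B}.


Work in Z/7Z: reduce every sum a + b modulo 7.
Enumerate all 9 pairs:
a = 1: 1+4=5, 1+5=6, 1+6=0
a = 2: 2+4=6, 2+5=0, 2+6=1
a = 6: 6+4=3, 6+5=4, 6+6=5
Distinct residues collected: {0, 1, 3, 4, 5, 6}
|A + B| = 6 (out of 7 total residues).

A + B = {0, 1, 3, 4, 5, 6}


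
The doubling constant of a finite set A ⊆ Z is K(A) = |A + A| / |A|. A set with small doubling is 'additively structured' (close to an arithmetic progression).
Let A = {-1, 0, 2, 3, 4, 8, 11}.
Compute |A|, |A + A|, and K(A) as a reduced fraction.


|A| = 7.
Compute A + A by enumerating all 49 pairs.
A + A = {-2, -1, 0, 1, 2, 3, 4, 5, 6, 7, 8, 10, 11, 12, 13, 14, 15, 16, 19, 22}, so |A + A| = 20.
K = |A + A| / |A| = 20/7 (already in lowest terms) ≈ 2.8571.
Reference: AP of size 7 gives K = 13/7 ≈ 1.8571; a fully generic set of size 7 gives K ≈ 4.0000.

|A| = 7, |A + A| = 20, K = 20/7.


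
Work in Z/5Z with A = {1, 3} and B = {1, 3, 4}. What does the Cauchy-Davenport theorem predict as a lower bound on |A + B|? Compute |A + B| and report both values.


Cauchy-Davenport: |A + B| ≥ min(p, |A| + |B| - 1) for A, B nonempty in Z/pZ.
|A| = 2, |B| = 3, p = 5.
CD lower bound = min(5, 2 + 3 - 1) = min(5, 4) = 4.
Compute A + B mod 5 directly:
a = 1: 1+1=2, 1+3=4, 1+4=0
a = 3: 3+1=4, 3+3=1, 3+4=2
A + B = {0, 1, 2, 4}, so |A + B| = 4.
Verify: 4 ≥ 4? Yes ✓.

CD lower bound = 4, actual |A + B| = 4.


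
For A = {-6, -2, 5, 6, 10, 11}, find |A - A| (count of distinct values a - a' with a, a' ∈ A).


A - A = {a - a' : a, a' ∈ A}; |A| = 6.
Bounds: 2|A|-1 ≤ |A - A| ≤ |A|² - |A| + 1, i.e. 11 ≤ |A - A| ≤ 31.
Note: 0 ∈ A - A always (from a - a). The set is symmetric: if d ∈ A - A then -d ∈ A - A.
Enumerate nonzero differences d = a - a' with a > a' (then include -d):
Positive differences: {1, 4, 5, 6, 7, 8, 11, 12, 13, 16, 17}
Full difference set: {0} ∪ (positive diffs) ∪ (negative diffs).
|A - A| = 1 + 2·11 = 23 (matches direct enumeration: 23).

|A - A| = 23


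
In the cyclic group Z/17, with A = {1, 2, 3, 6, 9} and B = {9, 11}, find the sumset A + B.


Work in Z/17Z: reduce every sum a + b modulo 17.
Enumerate all 10 pairs:
a = 1: 1+9=10, 1+11=12
a = 2: 2+9=11, 2+11=13
a = 3: 3+9=12, 3+11=14
a = 6: 6+9=15, 6+11=0
a = 9: 9+9=1, 9+11=3
Distinct residues collected: {0, 1, 3, 10, 11, 12, 13, 14, 15}
|A + B| = 9 (out of 17 total residues).

A + B = {0, 1, 3, 10, 11, 12, 13, 14, 15}


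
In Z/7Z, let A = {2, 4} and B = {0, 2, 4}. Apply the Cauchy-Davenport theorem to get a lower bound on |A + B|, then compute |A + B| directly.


Cauchy-Davenport: |A + B| ≥ min(p, |A| + |B| - 1) for A, B nonempty in Z/pZ.
|A| = 2, |B| = 3, p = 7.
CD lower bound = min(7, 2 + 3 - 1) = min(7, 4) = 4.
Compute A + B mod 7 directly:
a = 2: 2+0=2, 2+2=4, 2+4=6
a = 4: 4+0=4, 4+2=6, 4+4=1
A + B = {1, 2, 4, 6}, so |A + B| = 4.
Verify: 4 ≥ 4? Yes ✓.

CD lower bound = 4, actual |A + B| = 4.


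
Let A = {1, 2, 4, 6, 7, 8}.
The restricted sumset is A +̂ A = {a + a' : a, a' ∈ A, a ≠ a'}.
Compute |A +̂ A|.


Restricted sumset: A +̂ A = {a + a' : a ∈ A, a' ∈ A, a ≠ a'}.
Equivalently, take A + A and drop any sum 2a that is achievable ONLY as a + a for a ∈ A (i.e. sums representable only with equal summands).
Enumerate pairs (a, a') with a < a' (symmetric, so each unordered pair gives one sum; this covers all a ≠ a'):
  1 + 2 = 3
  1 + 4 = 5
  1 + 6 = 7
  1 + 7 = 8
  1 + 8 = 9
  2 + 4 = 6
  2 + 6 = 8
  2 + 7 = 9
  2 + 8 = 10
  4 + 6 = 10
  4 + 7 = 11
  4 + 8 = 12
  6 + 7 = 13
  6 + 8 = 14
  7 + 8 = 15
Collected distinct sums: {3, 5, 6, 7, 8, 9, 10, 11, 12, 13, 14, 15}
|A +̂ A| = 12
(Reference bound: |A +̂ A| ≥ 2|A| - 3 for |A| ≥ 2, with |A| = 6 giving ≥ 9.)

|A +̂ A| = 12


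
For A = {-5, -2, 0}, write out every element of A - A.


A - A = {a - a' : a, a' ∈ A}.
Compute a - a' for each ordered pair (a, a'):
a = -5: -5--5=0, -5--2=-3, -5-0=-5
a = -2: -2--5=3, -2--2=0, -2-0=-2
a = 0: 0--5=5, 0--2=2, 0-0=0
Collecting distinct values (and noting 0 appears from a-a):
A - A = {-5, -3, -2, 0, 2, 3, 5}
|A - A| = 7

A - A = {-5, -3, -2, 0, 2, 3, 5}


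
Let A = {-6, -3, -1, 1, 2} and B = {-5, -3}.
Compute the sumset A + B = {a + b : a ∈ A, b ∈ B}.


A + B = {a + b : a ∈ A, b ∈ B}.
Enumerate all |A|·|B| = 5·2 = 10 pairs (a, b) and collect distinct sums.
a = -6: -6+-5=-11, -6+-3=-9
a = -3: -3+-5=-8, -3+-3=-6
a = -1: -1+-5=-6, -1+-3=-4
a = 1: 1+-5=-4, 1+-3=-2
a = 2: 2+-5=-3, 2+-3=-1
Collecting distinct sums: A + B = {-11, -9, -8, -6, -4, -3, -2, -1}
|A + B| = 8

A + B = {-11, -9, -8, -6, -4, -3, -2, -1}


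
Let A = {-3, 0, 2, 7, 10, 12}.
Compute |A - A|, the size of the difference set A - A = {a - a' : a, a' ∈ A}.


A - A = {a - a' : a, a' ∈ A}; |A| = 6.
Bounds: 2|A|-1 ≤ |A - A| ≤ |A|² - |A| + 1, i.e. 11 ≤ |A - A| ≤ 31.
Note: 0 ∈ A - A always (from a - a). The set is symmetric: if d ∈ A - A then -d ∈ A - A.
Enumerate nonzero differences d = a - a' with a > a' (then include -d):
Positive differences: {2, 3, 5, 7, 8, 10, 12, 13, 15}
Full difference set: {0} ∪ (positive diffs) ∪ (negative diffs).
|A - A| = 1 + 2·9 = 19 (matches direct enumeration: 19).

|A - A| = 19


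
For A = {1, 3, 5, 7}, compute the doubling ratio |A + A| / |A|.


|A| = 4.
Compute A + A by enumerating all 16 pairs.
A + A = {2, 4, 6, 8, 10, 12, 14}, so |A + A| = 7.
K = |A + A| / |A| = 7/4 (already in lowest terms) ≈ 1.7500.
Reference: AP of size 4 gives K = 7/4 ≈ 1.7500; a fully generic set of size 4 gives K ≈ 2.5000.

|A| = 4, |A + A| = 7, K = 7/4.


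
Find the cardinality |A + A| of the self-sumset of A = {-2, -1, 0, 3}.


A + A = {a + a' : a, a' ∈ A}; |A| = 4.
General bounds: 2|A| - 1 ≤ |A + A| ≤ |A|(|A|+1)/2, i.e. 7 ≤ |A + A| ≤ 10.
Lower bound 2|A|-1 is attained iff A is an arithmetic progression.
Enumerate sums a + a' for a ≤ a' (symmetric, so this suffices):
a = -2: -2+-2=-4, -2+-1=-3, -2+0=-2, -2+3=1
a = -1: -1+-1=-2, -1+0=-1, -1+3=2
a = 0: 0+0=0, 0+3=3
a = 3: 3+3=6
Distinct sums: {-4, -3, -2, -1, 0, 1, 2, 3, 6}
|A + A| = 9

|A + A| = 9


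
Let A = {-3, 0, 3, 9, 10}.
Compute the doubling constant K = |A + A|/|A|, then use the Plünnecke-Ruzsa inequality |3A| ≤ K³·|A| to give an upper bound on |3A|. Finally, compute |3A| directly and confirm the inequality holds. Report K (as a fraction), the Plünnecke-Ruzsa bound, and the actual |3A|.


|A| = 5.
Step 1: Compute A + A by enumerating all 25 pairs.
A + A = {-6, -3, 0, 3, 6, 7, 9, 10, 12, 13, 18, 19, 20}, so |A + A| = 13.
Step 2: Doubling constant K = |A + A|/|A| = 13/5 = 13/5 ≈ 2.6000.
Step 3: Plünnecke-Ruzsa gives |3A| ≤ K³·|A| = (2.6000)³ · 5 ≈ 87.8800.
Step 4: Compute 3A = A + A + A directly by enumerating all triples (a,b,c) ∈ A³; |3A| = 25.
Step 5: Check 25 ≤ 87.8800? Yes ✓.

K = 13/5, Plünnecke-Ruzsa bound K³|A| ≈ 87.8800, |3A| = 25, inequality holds.


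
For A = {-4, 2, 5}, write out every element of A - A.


A - A = {a - a' : a, a' ∈ A}.
Compute a - a' for each ordered pair (a, a'):
a = -4: -4--4=0, -4-2=-6, -4-5=-9
a = 2: 2--4=6, 2-2=0, 2-5=-3
a = 5: 5--4=9, 5-2=3, 5-5=0
Collecting distinct values (and noting 0 appears from a-a):
A - A = {-9, -6, -3, 0, 3, 6, 9}
|A - A| = 7

A - A = {-9, -6, -3, 0, 3, 6, 9}


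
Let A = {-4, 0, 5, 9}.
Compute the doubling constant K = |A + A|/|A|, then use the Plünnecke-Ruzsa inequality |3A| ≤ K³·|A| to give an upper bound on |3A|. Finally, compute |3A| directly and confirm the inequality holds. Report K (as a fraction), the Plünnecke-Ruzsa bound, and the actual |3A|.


|A| = 4.
Step 1: Compute A + A by enumerating all 16 pairs.
A + A = {-8, -4, 0, 1, 5, 9, 10, 14, 18}, so |A + A| = 9.
Step 2: Doubling constant K = |A + A|/|A| = 9/4 = 9/4 ≈ 2.2500.
Step 3: Plünnecke-Ruzsa gives |3A| ≤ K³·|A| = (2.2500)³ · 4 ≈ 45.5625.
Step 4: Compute 3A = A + A + A directly by enumerating all triples (a,b,c) ∈ A³; |3A| = 16.
Step 5: Check 16 ≤ 45.5625? Yes ✓.

K = 9/4, Plünnecke-Ruzsa bound K³|A| ≈ 45.5625, |3A| = 16, inequality holds.


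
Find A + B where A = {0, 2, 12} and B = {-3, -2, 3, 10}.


A + B = {a + b : a ∈ A, b ∈ B}.
Enumerate all |A|·|B| = 3·4 = 12 pairs (a, b) and collect distinct sums.
a = 0: 0+-3=-3, 0+-2=-2, 0+3=3, 0+10=10
a = 2: 2+-3=-1, 2+-2=0, 2+3=5, 2+10=12
a = 12: 12+-3=9, 12+-2=10, 12+3=15, 12+10=22
Collecting distinct sums: A + B = {-3, -2, -1, 0, 3, 5, 9, 10, 12, 15, 22}
|A + B| = 11

A + B = {-3, -2, -1, 0, 3, 5, 9, 10, 12, 15, 22}


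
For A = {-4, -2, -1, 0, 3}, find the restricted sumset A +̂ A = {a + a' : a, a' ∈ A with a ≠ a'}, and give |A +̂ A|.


Restricted sumset: A +̂ A = {a + a' : a ∈ A, a' ∈ A, a ≠ a'}.
Equivalently, take A + A and drop any sum 2a that is achievable ONLY as a + a for a ∈ A (i.e. sums representable only with equal summands).
Enumerate pairs (a, a') with a < a' (symmetric, so each unordered pair gives one sum; this covers all a ≠ a'):
  -4 + -2 = -6
  -4 + -1 = -5
  -4 + 0 = -4
  -4 + 3 = -1
  -2 + -1 = -3
  -2 + 0 = -2
  -2 + 3 = 1
  -1 + 0 = -1
  -1 + 3 = 2
  0 + 3 = 3
Collected distinct sums: {-6, -5, -4, -3, -2, -1, 1, 2, 3}
|A +̂ A| = 9
(Reference bound: |A +̂ A| ≥ 2|A| - 3 for |A| ≥ 2, with |A| = 5 giving ≥ 7.)

|A +̂ A| = 9


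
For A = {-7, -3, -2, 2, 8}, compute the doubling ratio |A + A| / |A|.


|A| = 5.
Compute A + A by enumerating all 25 pairs.
A + A = {-14, -10, -9, -6, -5, -4, -1, 0, 1, 4, 5, 6, 10, 16}, so |A + A| = 14.
K = |A + A| / |A| = 14/5 (already in lowest terms) ≈ 2.8000.
Reference: AP of size 5 gives K = 9/5 ≈ 1.8000; a fully generic set of size 5 gives K ≈ 3.0000.

|A| = 5, |A + A| = 14, K = 14/5.


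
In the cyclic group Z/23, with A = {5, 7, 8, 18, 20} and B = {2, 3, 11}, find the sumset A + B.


Work in Z/23Z: reduce every sum a + b modulo 23.
Enumerate all 15 pairs:
a = 5: 5+2=7, 5+3=8, 5+11=16
a = 7: 7+2=9, 7+3=10, 7+11=18
a = 8: 8+2=10, 8+3=11, 8+11=19
a = 18: 18+2=20, 18+3=21, 18+11=6
a = 20: 20+2=22, 20+3=0, 20+11=8
Distinct residues collected: {0, 6, 7, 8, 9, 10, 11, 16, 18, 19, 20, 21, 22}
|A + B| = 13 (out of 23 total residues).

A + B = {0, 6, 7, 8, 9, 10, 11, 16, 18, 19, 20, 21, 22}


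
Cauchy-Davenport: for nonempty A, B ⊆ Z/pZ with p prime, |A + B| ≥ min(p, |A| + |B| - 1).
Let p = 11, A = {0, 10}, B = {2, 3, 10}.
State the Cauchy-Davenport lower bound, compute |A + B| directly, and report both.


Cauchy-Davenport: |A + B| ≥ min(p, |A| + |B| - 1) for A, B nonempty in Z/pZ.
|A| = 2, |B| = 3, p = 11.
CD lower bound = min(11, 2 + 3 - 1) = min(11, 4) = 4.
Compute A + B mod 11 directly:
a = 0: 0+2=2, 0+3=3, 0+10=10
a = 10: 10+2=1, 10+3=2, 10+10=9
A + B = {1, 2, 3, 9, 10}, so |A + B| = 5.
Verify: 5 ≥ 4? Yes ✓.

CD lower bound = 4, actual |A + B| = 5.


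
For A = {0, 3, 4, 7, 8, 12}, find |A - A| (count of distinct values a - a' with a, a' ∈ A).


A - A = {a - a' : a, a' ∈ A}; |A| = 6.
Bounds: 2|A|-1 ≤ |A - A| ≤ |A|² - |A| + 1, i.e. 11 ≤ |A - A| ≤ 31.
Note: 0 ∈ A - A always (from a - a). The set is symmetric: if d ∈ A - A then -d ∈ A - A.
Enumerate nonzero differences d = a - a' with a > a' (then include -d):
Positive differences: {1, 3, 4, 5, 7, 8, 9, 12}
Full difference set: {0} ∪ (positive diffs) ∪ (negative diffs).
|A - A| = 1 + 2·8 = 17 (matches direct enumeration: 17).

|A - A| = 17


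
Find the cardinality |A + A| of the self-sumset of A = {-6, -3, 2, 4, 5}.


A + A = {a + a' : a, a' ∈ A}; |A| = 5.
General bounds: 2|A| - 1 ≤ |A + A| ≤ |A|(|A|+1)/2, i.e. 9 ≤ |A + A| ≤ 15.
Lower bound 2|A|-1 is attained iff A is an arithmetic progression.
Enumerate sums a + a' for a ≤ a' (symmetric, so this suffices):
a = -6: -6+-6=-12, -6+-3=-9, -6+2=-4, -6+4=-2, -6+5=-1
a = -3: -3+-3=-6, -3+2=-1, -3+4=1, -3+5=2
a = 2: 2+2=4, 2+4=6, 2+5=7
a = 4: 4+4=8, 4+5=9
a = 5: 5+5=10
Distinct sums: {-12, -9, -6, -4, -2, -1, 1, 2, 4, 6, 7, 8, 9, 10}
|A + A| = 14

|A + A| = 14


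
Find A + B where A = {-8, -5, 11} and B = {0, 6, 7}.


A + B = {a + b : a ∈ A, b ∈ B}.
Enumerate all |A|·|B| = 3·3 = 9 pairs (a, b) and collect distinct sums.
a = -8: -8+0=-8, -8+6=-2, -8+7=-1
a = -5: -5+0=-5, -5+6=1, -5+7=2
a = 11: 11+0=11, 11+6=17, 11+7=18
Collecting distinct sums: A + B = {-8, -5, -2, -1, 1, 2, 11, 17, 18}
|A + B| = 9

A + B = {-8, -5, -2, -1, 1, 2, 11, 17, 18}


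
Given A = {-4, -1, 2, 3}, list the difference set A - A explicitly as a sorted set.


A - A = {a - a' : a, a' ∈ A}.
Compute a - a' for each ordered pair (a, a'):
a = -4: -4--4=0, -4--1=-3, -4-2=-6, -4-3=-7
a = -1: -1--4=3, -1--1=0, -1-2=-3, -1-3=-4
a = 2: 2--4=6, 2--1=3, 2-2=0, 2-3=-1
a = 3: 3--4=7, 3--1=4, 3-2=1, 3-3=0
Collecting distinct values (and noting 0 appears from a-a):
A - A = {-7, -6, -4, -3, -1, 0, 1, 3, 4, 6, 7}
|A - A| = 11

A - A = {-7, -6, -4, -3, -1, 0, 1, 3, 4, 6, 7}


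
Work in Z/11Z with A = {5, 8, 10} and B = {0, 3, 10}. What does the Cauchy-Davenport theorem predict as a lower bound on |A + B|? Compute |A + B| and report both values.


Cauchy-Davenport: |A + B| ≥ min(p, |A| + |B| - 1) for A, B nonempty in Z/pZ.
|A| = 3, |B| = 3, p = 11.
CD lower bound = min(11, 3 + 3 - 1) = min(11, 5) = 5.
Compute A + B mod 11 directly:
a = 5: 5+0=5, 5+3=8, 5+10=4
a = 8: 8+0=8, 8+3=0, 8+10=7
a = 10: 10+0=10, 10+3=2, 10+10=9
A + B = {0, 2, 4, 5, 7, 8, 9, 10}, so |A + B| = 8.
Verify: 8 ≥ 5? Yes ✓.

CD lower bound = 5, actual |A + B| = 8.


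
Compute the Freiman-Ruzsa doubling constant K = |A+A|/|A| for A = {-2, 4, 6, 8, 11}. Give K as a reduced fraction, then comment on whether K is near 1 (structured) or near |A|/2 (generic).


|A| = 5.
Compute A + A by enumerating all 25 pairs.
A + A = {-4, 2, 4, 6, 8, 9, 10, 12, 14, 15, 16, 17, 19, 22}, so |A + A| = 14.
K = |A + A| / |A| = 14/5 (already in lowest terms) ≈ 2.8000.
Reference: AP of size 5 gives K = 9/5 ≈ 1.8000; a fully generic set of size 5 gives K ≈ 3.0000.

|A| = 5, |A + A| = 14, K = 14/5.


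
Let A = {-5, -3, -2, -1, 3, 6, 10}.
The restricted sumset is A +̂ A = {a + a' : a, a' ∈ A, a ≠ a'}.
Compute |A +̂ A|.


Restricted sumset: A +̂ A = {a + a' : a ∈ A, a' ∈ A, a ≠ a'}.
Equivalently, take A + A and drop any sum 2a that is achievable ONLY as a + a for a ∈ A (i.e. sums representable only with equal summands).
Enumerate pairs (a, a') with a < a' (symmetric, so each unordered pair gives one sum; this covers all a ≠ a'):
  -5 + -3 = -8
  -5 + -2 = -7
  -5 + -1 = -6
  -5 + 3 = -2
  -5 + 6 = 1
  -5 + 10 = 5
  -3 + -2 = -5
  -3 + -1 = -4
  -3 + 3 = 0
  -3 + 6 = 3
  -3 + 10 = 7
  -2 + -1 = -3
  -2 + 3 = 1
  -2 + 6 = 4
  -2 + 10 = 8
  -1 + 3 = 2
  -1 + 6 = 5
  -1 + 10 = 9
  3 + 6 = 9
  3 + 10 = 13
  6 + 10 = 16
Collected distinct sums: {-8, -7, -6, -5, -4, -3, -2, 0, 1, 2, 3, 4, 5, 7, 8, 9, 13, 16}
|A +̂ A| = 18
(Reference bound: |A +̂ A| ≥ 2|A| - 3 for |A| ≥ 2, with |A| = 7 giving ≥ 11.)

|A +̂ A| = 18


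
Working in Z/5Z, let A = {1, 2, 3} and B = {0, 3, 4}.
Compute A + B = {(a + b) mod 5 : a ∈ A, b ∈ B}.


Work in Z/5Z: reduce every sum a + b modulo 5.
Enumerate all 9 pairs:
a = 1: 1+0=1, 1+3=4, 1+4=0
a = 2: 2+0=2, 2+3=0, 2+4=1
a = 3: 3+0=3, 3+3=1, 3+4=2
Distinct residues collected: {0, 1, 2, 3, 4}
|A + B| = 5 (out of 5 total residues).

A + B = {0, 1, 2, 3, 4}


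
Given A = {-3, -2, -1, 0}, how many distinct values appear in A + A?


A + A = {a + a' : a, a' ∈ A}; |A| = 4.
General bounds: 2|A| - 1 ≤ |A + A| ≤ |A|(|A|+1)/2, i.e. 7 ≤ |A + A| ≤ 10.
Lower bound 2|A|-1 is attained iff A is an arithmetic progression.
Enumerate sums a + a' for a ≤ a' (symmetric, so this suffices):
a = -3: -3+-3=-6, -3+-2=-5, -3+-1=-4, -3+0=-3
a = -2: -2+-2=-4, -2+-1=-3, -2+0=-2
a = -1: -1+-1=-2, -1+0=-1
a = 0: 0+0=0
Distinct sums: {-6, -5, -4, -3, -2, -1, 0}
|A + A| = 7

|A + A| = 7


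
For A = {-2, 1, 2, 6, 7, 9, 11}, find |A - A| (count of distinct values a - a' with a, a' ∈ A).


A - A = {a - a' : a, a' ∈ A}; |A| = 7.
Bounds: 2|A|-1 ≤ |A - A| ≤ |A|² - |A| + 1, i.e. 13 ≤ |A - A| ≤ 43.
Note: 0 ∈ A - A always (from a - a). The set is symmetric: if d ∈ A - A then -d ∈ A - A.
Enumerate nonzero differences d = a - a' with a > a' (then include -d):
Positive differences: {1, 2, 3, 4, 5, 6, 7, 8, 9, 10, 11, 13}
Full difference set: {0} ∪ (positive diffs) ∪ (negative diffs).
|A - A| = 1 + 2·12 = 25 (matches direct enumeration: 25).

|A - A| = 25


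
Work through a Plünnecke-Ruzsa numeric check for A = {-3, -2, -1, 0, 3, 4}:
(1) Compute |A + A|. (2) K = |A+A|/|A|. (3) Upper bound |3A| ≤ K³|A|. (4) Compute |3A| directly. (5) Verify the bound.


|A| = 6.
Step 1: Compute A + A by enumerating all 36 pairs.
A + A = {-6, -5, -4, -3, -2, -1, 0, 1, 2, 3, 4, 6, 7, 8}, so |A + A| = 14.
Step 2: Doubling constant K = |A + A|/|A| = 14/6 = 14/6 ≈ 2.3333.
Step 3: Plünnecke-Ruzsa gives |3A| ≤ K³·|A| = (2.3333)³ · 6 ≈ 76.2222.
Step 4: Compute 3A = A + A + A directly by enumerating all triples (a,b,c) ∈ A³; |3A| = 22.
Step 5: Check 22 ≤ 76.2222? Yes ✓.

K = 14/6, Plünnecke-Ruzsa bound K³|A| ≈ 76.2222, |3A| = 22, inequality holds.


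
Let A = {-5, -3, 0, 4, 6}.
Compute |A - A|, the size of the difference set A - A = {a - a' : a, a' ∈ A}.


A - A = {a - a' : a, a' ∈ A}; |A| = 5.
Bounds: 2|A|-1 ≤ |A - A| ≤ |A|² - |A| + 1, i.e. 9 ≤ |A - A| ≤ 21.
Note: 0 ∈ A - A always (from a - a). The set is symmetric: if d ∈ A - A then -d ∈ A - A.
Enumerate nonzero differences d = a - a' with a > a' (then include -d):
Positive differences: {2, 3, 4, 5, 6, 7, 9, 11}
Full difference set: {0} ∪ (positive diffs) ∪ (negative diffs).
|A - A| = 1 + 2·8 = 17 (matches direct enumeration: 17).

|A - A| = 17


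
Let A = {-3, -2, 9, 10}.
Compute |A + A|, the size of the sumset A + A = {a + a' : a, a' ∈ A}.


A + A = {a + a' : a, a' ∈ A}; |A| = 4.
General bounds: 2|A| - 1 ≤ |A + A| ≤ |A|(|A|+1)/2, i.e. 7 ≤ |A + A| ≤ 10.
Lower bound 2|A|-1 is attained iff A is an arithmetic progression.
Enumerate sums a + a' for a ≤ a' (symmetric, so this suffices):
a = -3: -3+-3=-6, -3+-2=-5, -3+9=6, -3+10=7
a = -2: -2+-2=-4, -2+9=7, -2+10=8
a = 9: 9+9=18, 9+10=19
a = 10: 10+10=20
Distinct sums: {-6, -5, -4, 6, 7, 8, 18, 19, 20}
|A + A| = 9

|A + A| = 9


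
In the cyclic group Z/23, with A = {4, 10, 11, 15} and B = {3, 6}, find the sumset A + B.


Work in Z/23Z: reduce every sum a + b modulo 23.
Enumerate all 8 pairs:
a = 4: 4+3=7, 4+6=10
a = 10: 10+3=13, 10+6=16
a = 11: 11+3=14, 11+6=17
a = 15: 15+3=18, 15+6=21
Distinct residues collected: {7, 10, 13, 14, 16, 17, 18, 21}
|A + B| = 8 (out of 23 total residues).

A + B = {7, 10, 13, 14, 16, 17, 18, 21}


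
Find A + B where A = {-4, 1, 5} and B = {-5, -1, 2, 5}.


A + B = {a + b : a ∈ A, b ∈ B}.
Enumerate all |A|·|B| = 3·4 = 12 pairs (a, b) and collect distinct sums.
a = -4: -4+-5=-9, -4+-1=-5, -4+2=-2, -4+5=1
a = 1: 1+-5=-4, 1+-1=0, 1+2=3, 1+5=6
a = 5: 5+-5=0, 5+-1=4, 5+2=7, 5+5=10
Collecting distinct sums: A + B = {-9, -5, -4, -2, 0, 1, 3, 4, 6, 7, 10}
|A + B| = 11

A + B = {-9, -5, -4, -2, 0, 1, 3, 4, 6, 7, 10}


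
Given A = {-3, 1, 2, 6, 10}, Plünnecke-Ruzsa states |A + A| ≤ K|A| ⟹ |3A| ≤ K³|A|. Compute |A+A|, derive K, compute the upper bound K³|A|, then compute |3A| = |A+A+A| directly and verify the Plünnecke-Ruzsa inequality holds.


|A| = 5.
Step 1: Compute A + A by enumerating all 25 pairs.
A + A = {-6, -2, -1, 2, 3, 4, 7, 8, 11, 12, 16, 20}, so |A + A| = 12.
Step 2: Doubling constant K = |A + A|/|A| = 12/5 = 12/5 ≈ 2.4000.
Step 3: Plünnecke-Ruzsa gives |3A| ≤ K³·|A| = (2.4000)³ · 5 ≈ 69.1200.
Step 4: Compute 3A = A + A + A directly by enumerating all triples (a,b,c) ∈ A³; |3A| = 22.
Step 5: Check 22 ≤ 69.1200? Yes ✓.

K = 12/5, Plünnecke-Ruzsa bound K³|A| ≈ 69.1200, |3A| = 22, inequality holds.


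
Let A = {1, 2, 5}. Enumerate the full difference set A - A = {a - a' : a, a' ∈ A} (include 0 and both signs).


A - A = {a - a' : a, a' ∈ A}.
Compute a - a' for each ordered pair (a, a'):
a = 1: 1-1=0, 1-2=-1, 1-5=-4
a = 2: 2-1=1, 2-2=0, 2-5=-3
a = 5: 5-1=4, 5-2=3, 5-5=0
Collecting distinct values (and noting 0 appears from a-a):
A - A = {-4, -3, -1, 0, 1, 3, 4}
|A - A| = 7

A - A = {-4, -3, -1, 0, 1, 3, 4}


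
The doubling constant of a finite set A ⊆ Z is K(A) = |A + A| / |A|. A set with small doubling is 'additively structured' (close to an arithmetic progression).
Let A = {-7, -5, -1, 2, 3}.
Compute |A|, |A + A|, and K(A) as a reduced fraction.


|A| = 5.
Compute A + A by enumerating all 25 pairs.
A + A = {-14, -12, -10, -8, -6, -5, -4, -3, -2, 1, 2, 4, 5, 6}, so |A + A| = 14.
K = |A + A| / |A| = 14/5 (already in lowest terms) ≈ 2.8000.
Reference: AP of size 5 gives K = 9/5 ≈ 1.8000; a fully generic set of size 5 gives K ≈ 3.0000.

|A| = 5, |A + A| = 14, K = 14/5.


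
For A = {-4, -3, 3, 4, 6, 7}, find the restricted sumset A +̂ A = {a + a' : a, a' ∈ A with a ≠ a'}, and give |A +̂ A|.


Restricted sumset: A +̂ A = {a + a' : a ∈ A, a' ∈ A, a ≠ a'}.
Equivalently, take A + A and drop any sum 2a that is achievable ONLY as a + a for a ∈ A (i.e. sums representable only with equal summands).
Enumerate pairs (a, a') with a < a' (symmetric, so each unordered pair gives one sum; this covers all a ≠ a'):
  -4 + -3 = -7
  -4 + 3 = -1
  -4 + 4 = 0
  -4 + 6 = 2
  -4 + 7 = 3
  -3 + 3 = 0
  -3 + 4 = 1
  -3 + 6 = 3
  -3 + 7 = 4
  3 + 4 = 7
  3 + 6 = 9
  3 + 7 = 10
  4 + 6 = 10
  4 + 7 = 11
  6 + 7 = 13
Collected distinct sums: {-7, -1, 0, 1, 2, 3, 4, 7, 9, 10, 11, 13}
|A +̂ A| = 12
(Reference bound: |A +̂ A| ≥ 2|A| - 3 for |A| ≥ 2, with |A| = 6 giving ≥ 9.)

|A +̂ A| = 12


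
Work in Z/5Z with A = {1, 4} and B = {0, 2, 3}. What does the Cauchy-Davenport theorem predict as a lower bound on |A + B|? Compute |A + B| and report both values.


Cauchy-Davenport: |A + B| ≥ min(p, |A| + |B| - 1) for A, B nonempty in Z/pZ.
|A| = 2, |B| = 3, p = 5.
CD lower bound = min(5, 2 + 3 - 1) = min(5, 4) = 4.
Compute A + B mod 5 directly:
a = 1: 1+0=1, 1+2=3, 1+3=4
a = 4: 4+0=4, 4+2=1, 4+3=2
A + B = {1, 2, 3, 4}, so |A + B| = 4.
Verify: 4 ≥ 4? Yes ✓.

CD lower bound = 4, actual |A + B| = 4.


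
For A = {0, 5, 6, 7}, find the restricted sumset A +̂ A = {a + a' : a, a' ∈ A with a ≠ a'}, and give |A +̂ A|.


Restricted sumset: A +̂ A = {a + a' : a ∈ A, a' ∈ A, a ≠ a'}.
Equivalently, take A + A and drop any sum 2a that is achievable ONLY as a + a for a ∈ A (i.e. sums representable only with equal summands).
Enumerate pairs (a, a') with a < a' (symmetric, so each unordered pair gives one sum; this covers all a ≠ a'):
  0 + 5 = 5
  0 + 6 = 6
  0 + 7 = 7
  5 + 6 = 11
  5 + 7 = 12
  6 + 7 = 13
Collected distinct sums: {5, 6, 7, 11, 12, 13}
|A +̂ A| = 6
(Reference bound: |A +̂ A| ≥ 2|A| - 3 for |A| ≥ 2, with |A| = 4 giving ≥ 5.)

|A +̂ A| = 6


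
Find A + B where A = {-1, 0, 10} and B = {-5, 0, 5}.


A + B = {a + b : a ∈ A, b ∈ B}.
Enumerate all |A|·|B| = 3·3 = 9 pairs (a, b) and collect distinct sums.
a = -1: -1+-5=-6, -1+0=-1, -1+5=4
a = 0: 0+-5=-5, 0+0=0, 0+5=5
a = 10: 10+-5=5, 10+0=10, 10+5=15
Collecting distinct sums: A + B = {-6, -5, -1, 0, 4, 5, 10, 15}
|A + B| = 8

A + B = {-6, -5, -1, 0, 4, 5, 10, 15}


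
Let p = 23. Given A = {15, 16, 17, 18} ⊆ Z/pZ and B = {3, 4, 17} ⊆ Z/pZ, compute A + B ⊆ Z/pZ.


Work in Z/23Z: reduce every sum a + b modulo 23.
Enumerate all 12 pairs:
a = 15: 15+3=18, 15+4=19, 15+17=9
a = 16: 16+3=19, 16+4=20, 16+17=10
a = 17: 17+3=20, 17+4=21, 17+17=11
a = 18: 18+3=21, 18+4=22, 18+17=12
Distinct residues collected: {9, 10, 11, 12, 18, 19, 20, 21, 22}
|A + B| = 9 (out of 23 total residues).

A + B = {9, 10, 11, 12, 18, 19, 20, 21, 22}


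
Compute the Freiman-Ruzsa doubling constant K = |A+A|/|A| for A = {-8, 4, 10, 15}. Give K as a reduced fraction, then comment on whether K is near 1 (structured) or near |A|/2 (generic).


|A| = 4.
Compute A + A by enumerating all 16 pairs.
A + A = {-16, -4, 2, 7, 8, 14, 19, 20, 25, 30}, so |A + A| = 10.
K = |A + A| / |A| = 10/4 = 5/2 ≈ 2.5000.
Reference: AP of size 4 gives K = 7/4 ≈ 1.7500; a fully generic set of size 4 gives K ≈ 2.5000.

|A| = 4, |A + A| = 10, K = 10/4 = 5/2.


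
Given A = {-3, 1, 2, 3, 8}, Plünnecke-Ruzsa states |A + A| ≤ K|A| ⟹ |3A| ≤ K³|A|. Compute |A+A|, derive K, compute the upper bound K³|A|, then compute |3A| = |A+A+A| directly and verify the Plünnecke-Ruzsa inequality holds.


|A| = 5.
Step 1: Compute A + A by enumerating all 25 pairs.
A + A = {-6, -2, -1, 0, 2, 3, 4, 5, 6, 9, 10, 11, 16}, so |A + A| = 13.
Step 2: Doubling constant K = |A + A|/|A| = 13/5 = 13/5 ≈ 2.6000.
Step 3: Plünnecke-Ruzsa gives |3A| ≤ K³·|A| = (2.6000)³ · 5 ≈ 87.8800.
Step 4: Compute 3A = A + A + A directly by enumerating all triples (a,b,c) ∈ A³; |3A| = 24.
Step 5: Check 24 ≤ 87.8800? Yes ✓.

K = 13/5, Plünnecke-Ruzsa bound K³|A| ≈ 87.8800, |3A| = 24, inequality holds.


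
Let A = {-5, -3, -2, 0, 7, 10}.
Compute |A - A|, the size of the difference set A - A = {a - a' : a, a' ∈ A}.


A - A = {a - a' : a, a' ∈ A}; |A| = 6.
Bounds: 2|A|-1 ≤ |A - A| ≤ |A|² - |A| + 1, i.e. 11 ≤ |A - A| ≤ 31.
Note: 0 ∈ A - A always (from a - a). The set is symmetric: if d ∈ A - A then -d ∈ A - A.
Enumerate nonzero differences d = a - a' with a > a' (then include -d):
Positive differences: {1, 2, 3, 5, 7, 9, 10, 12, 13, 15}
Full difference set: {0} ∪ (positive diffs) ∪ (negative diffs).
|A - A| = 1 + 2·10 = 21 (matches direct enumeration: 21).

|A - A| = 21


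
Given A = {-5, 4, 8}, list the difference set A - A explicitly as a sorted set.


A - A = {a - a' : a, a' ∈ A}.
Compute a - a' for each ordered pair (a, a'):
a = -5: -5--5=0, -5-4=-9, -5-8=-13
a = 4: 4--5=9, 4-4=0, 4-8=-4
a = 8: 8--5=13, 8-4=4, 8-8=0
Collecting distinct values (and noting 0 appears from a-a):
A - A = {-13, -9, -4, 0, 4, 9, 13}
|A - A| = 7

A - A = {-13, -9, -4, 0, 4, 9, 13}


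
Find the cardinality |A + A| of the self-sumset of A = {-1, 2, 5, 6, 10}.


A + A = {a + a' : a, a' ∈ A}; |A| = 5.
General bounds: 2|A| - 1 ≤ |A + A| ≤ |A|(|A|+1)/2, i.e. 9 ≤ |A + A| ≤ 15.
Lower bound 2|A|-1 is attained iff A is an arithmetic progression.
Enumerate sums a + a' for a ≤ a' (symmetric, so this suffices):
a = -1: -1+-1=-2, -1+2=1, -1+5=4, -1+6=5, -1+10=9
a = 2: 2+2=4, 2+5=7, 2+6=8, 2+10=12
a = 5: 5+5=10, 5+6=11, 5+10=15
a = 6: 6+6=12, 6+10=16
a = 10: 10+10=20
Distinct sums: {-2, 1, 4, 5, 7, 8, 9, 10, 11, 12, 15, 16, 20}
|A + A| = 13

|A + A| = 13


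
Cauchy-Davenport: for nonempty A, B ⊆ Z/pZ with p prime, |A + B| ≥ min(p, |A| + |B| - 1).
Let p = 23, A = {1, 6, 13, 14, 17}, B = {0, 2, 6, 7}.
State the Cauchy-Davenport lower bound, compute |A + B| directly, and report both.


Cauchy-Davenport: |A + B| ≥ min(p, |A| + |B| - 1) for A, B nonempty in Z/pZ.
|A| = 5, |B| = 4, p = 23.
CD lower bound = min(23, 5 + 4 - 1) = min(23, 8) = 8.
Compute A + B mod 23 directly:
a = 1: 1+0=1, 1+2=3, 1+6=7, 1+7=8
a = 6: 6+0=6, 6+2=8, 6+6=12, 6+7=13
a = 13: 13+0=13, 13+2=15, 13+6=19, 13+7=20
a = 14: 14+0=14, 14+2=16, 14+6=20, 14+7=21
a = 17: 17+0=17, 17+2=19, 17+6=0, 17+7=1
A + B = {0, 1, 3, 6, 7, 8, 12, 13, 14, 15, 16, 17, 19, 20, 21}, so |A + B| = 15.
Verify: 15 ≥ 8? Yes ✓.

CD lower bound = 8, actual |A + B| = 15.


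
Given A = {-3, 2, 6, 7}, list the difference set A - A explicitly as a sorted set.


A - A = {a - a' : a, a' ∈ A}.
Compute a - a' for each ordered pair (a, a'):
a = -3: -3--3=0, -3-2=-5, -3-6=-9, -3-7=-10
a = 2: 2--3=5, 2-2=0, 2-6=-4, 2-7=-5
a = 6: 6--3=9, 6-2=4, 6-6=0, 6-7=-1
a = 7: 7--3=10, 7-2=5, 7-6=1, 7-7=0
Collecting distinct values (and noting 0 appears from a-a):
A - A = {-10, -9, -5, -4, -1, 0, 1, 4, 5, 9, 10}
|A - A| = 11

A - A = {-10, -9, -5, -4, -1, 0, 1, 4, 5, 9, 10}


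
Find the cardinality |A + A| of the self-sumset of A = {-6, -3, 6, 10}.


A + A = {a + a' : a, a' ∈ A}; |A| = 4.
General bounds: 2|A| - 1 ≤ |A + A| ≤ |A|(|A|+1)/2, i.e. 7 ≤ |A + A| ≤ 10.
Lower bound 2|A|-1 is attained iff A is an arithmetic progression.
Enumerate sums a + a' for a ≤ a' (symmetric, so this suffices):
a = -6: -6+-6=-12, -6+-3=-9, -6+6=0, -6+10=4
a = -3: -3+-3=-6, -3+6=3, -3+10=7
a = 6: 6+6=12, 6+10=16
a = 10: 10+10=20
Distinct sums: {-12, -9, -6, 0, 3, 4, 7, 12, 16, 20}
|A + A| = 10

|A + A| = 10


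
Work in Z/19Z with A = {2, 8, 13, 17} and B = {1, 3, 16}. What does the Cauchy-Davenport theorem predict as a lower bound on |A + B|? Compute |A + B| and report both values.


Cauchy-Davenport: |A + B| ≥ min(p, |A| + |B| - 1) for A, B nonempty in Z/pZ.
|A| = 4, |B| = 3, p = 19.
CD lower bound = min(19, 4 + 3 - 1) = min(19, 6) = 6.
Compute A + B mod 19 directly:
a = 2: 2+1=3, 2+3=5, 2+16=18
a = 8: 8+1=9, 8+3=11, 8+16=5
a = 13: 13+1=14, 13+3=16, 13+16=10
a = 17: 17+1=18, 17+3=1, 17+16=14
A + B = {1, 3, 5, 9, 10, 11, 14, 16, 18}, so |A + B| = 9.
Verify: 9 ≥ 6? Yes ✓.

CD lower bound = 6, actual |A + B| = 9.


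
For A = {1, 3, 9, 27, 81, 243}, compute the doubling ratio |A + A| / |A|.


|A| = 6.
Compute A + A by enumerating all 36 pairs.
A + A = {2, 4, 6, 10, 12, 18, 28, 30, 36, 54, 82, 84, 90, 108, 162, 244, 246, 252, 270, 324, 486}, so |A + A| = 21.
K = |A + A| / |A| = 21/6 = 7/2 ≈ 3.5000.
Reference: AP of size 6 gives K = 11/6 ≈ 1.8333; a fully generic set of size 6 gives K ≈ 3.5000.

|A| = 6, |A + A| = 21, K = 21/6 = 7/2.


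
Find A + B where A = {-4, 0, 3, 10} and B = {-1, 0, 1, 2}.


A + B = {a + b : a ∈ A, b ∈ B}.
Enumerate all |A|·|B| = 4·4 = 16 pairs (a, b) and collect distinct sums.
a = -4: -4+-1=-5, -4+0=-4, -4+1=-3, -4+2=-2
a = 0: 0+-1=-1, 0+0=0, 0+1=1, 0+2=2
a = 3: 3+-1=2, 3+0=3, 3+1=4, 3+2=5
a = 10: 10+-1=9, 10+0=10, 10+1=11, 10+2=12
Collecting distinct sums: A + B = {-5, -4, -3, -2, -1, 0, 1, 2, 3, 4, 5, 9, 10, 11, 12}
|A + B| = 15

A + B = {-5, -4, -3, -2, -1, 0, 1, 2, 3, 4, 5, 9, 10, 11, 12}


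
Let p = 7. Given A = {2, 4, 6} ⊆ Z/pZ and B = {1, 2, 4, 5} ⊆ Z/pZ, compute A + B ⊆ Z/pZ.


Work in Z/7Z: reduce every sum a + b modulo 7.
Enumerate all 12 pairs:
a = 2: 2+1=3, 2+2=4, 2+4=6, 2+5=0
a = 4: 4+1=5, 4+2=6, 4+4=1, 4+5=2
a = 6: 6+1=0, 6+2=1, 6+4=3, 6+5=4
Distinct residues collected: {0, 1, 2, 3, 4, 5, 6}
|A + B| = 7 (out of 7 total residues).

A + B = {0, 1, 2, 3, 4, 5, 6}


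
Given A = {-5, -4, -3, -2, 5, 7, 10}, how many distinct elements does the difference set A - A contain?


A - A = {a - a' : a, a' ∈ A}; |A| = 7.
Bounds: 2|A|-1 ≤ |A - A| ≤ |A|² - |A| + 1, i.e. 13 ≤ |A - A| ≤ 43.
Note: 0 ∈ A - A always (from a - a). The set is symmetric: if d ∈ A - A then -d ∈ A - A.
Enumerate nonzero differences d = a - a' with a > a' (then include -d):
Positive differences: {1, 2, 3, 5, 7, 8, 9, 10, 11, 12, 13, 14, 15}
Full difference set: {0} ∪ (positive diffs) ∪ (negative diffs).
|A - A| = 1 + 2·13 = 27 (matches direct enumeration: 27).

|A - A| = 27


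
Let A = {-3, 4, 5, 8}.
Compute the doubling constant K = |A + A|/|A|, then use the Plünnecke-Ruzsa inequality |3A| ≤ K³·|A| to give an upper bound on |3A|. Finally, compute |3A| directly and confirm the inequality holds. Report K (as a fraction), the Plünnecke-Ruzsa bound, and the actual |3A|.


|A| = 4.
Step 1: Compute A + A by enumerating all 16 pairs.
A + A = {-6, 1, 2, 5, 8, 9, 10, 12, 13, 16}, so |A + A| = 10.
Step 2: Doubling constant K = |A + A|/|A| = 10/4 = 10/4 ≈ 2.5000.
Step 3: Plünnecke-Ruzsa gives |3A| ≤ K³·|A| = (2.5000)³ · 4 ≈ 62.5000.
Step 4: Compute 3A = A + A + A directly by enumerating all triples (a,b,c) ∈ A³; |3A| = 19.
Step 5: Check 19 ≤ 62.5000? Yes ✓.

K = 10/4, Plünnecke-Ruzsa bound K³|A| ≈ 62.5000, |3A| = 19, inequality holds.


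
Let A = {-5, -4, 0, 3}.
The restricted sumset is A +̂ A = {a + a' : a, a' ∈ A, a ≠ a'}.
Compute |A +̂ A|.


Restricted sumset: A +̂ A = {a + a' : a ∈ A, a' ∈ A, a ≠ a'}.
Equivalently, take A + A and drop any sum 2a that is achievable ONLY as a + a for a ∈ A (i.e. sums representable only with equal summands).
Enumerate pairs (a, a') with a < a' (symmetric, so each unordered pair gives one sum; this covers all a ≠ a'):
  -5 + -4 = -9
  -5 + 0 = -5
  -5 + 3 = -2
  -4 + 0 = -4
  -4 + 3 = -1
  0 + 3 = 3
Collected distinct sums: {-9, -5, -4, -2, -1, 3}
|A +̂ A| = 6
(Reference bound: |A +̂ A| ≥ 2|A| - 3 for |A| ≥ 2, with |A| = 4 giving ≥ 5.)

|A +̂ A| = 6


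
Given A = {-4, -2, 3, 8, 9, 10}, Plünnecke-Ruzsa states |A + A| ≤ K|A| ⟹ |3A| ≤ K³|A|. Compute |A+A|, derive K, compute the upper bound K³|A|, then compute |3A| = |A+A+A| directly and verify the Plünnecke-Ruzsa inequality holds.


|A| = 6.
Step 1: Compute A + A by enumerating all 36 pairs.
A + A = {-8, -6, -4, -1, 1, 4, 5, 6, 7, 8, 11, 12, 13, 16, 17, 18, 19, 20}, so |A + A| = 18.
Step 2: Doubling constant K = |A + A|/|A| = 18/6 = 18/6 ≈ 3.0000.
Step 3: Plünnecke-Ruzsa gives |3A| ≤ K³·|A| = (3.0000)³ · 6 ≈ 162.0000.
Step 4: Compute 3A = A + A + A directly by enumerating all triples (a,b,c) ∈ A³; |3A| = 38.
Step 5: Check 38 ≤ 162.0000? Yes ✓.

K = 18/6, Plünnecke-Ruzsa bound K³|A| ≈ 162.0000, |3A| = 38, inequality holds.


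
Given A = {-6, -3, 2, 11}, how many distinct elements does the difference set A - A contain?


A - A = {a - a' : a, a' ∈ A}; |A| = 4.
Bounds: 2|A|-1 ≤ |A - A| ≤ |A|² - |A| + 1, i.e. 7 ≤ |A - A| ≤ 13.
Note: 0 ∈ A - A always (from a - a). The set is symmetric: if d ∈ A - A then -d ∈ A - A.
Enumerate nonzero differences d = a - a' with a > a' (then include -d):
Positive differences: {3, 5, 8, 9, 14, 17}
Full difference set: {0} ∪ (positive diffs) ∪ (negative diffs).
|A - A| = 1 + 2·6 = 13 (matches direct enumeration: 13).

|A - A| = 13


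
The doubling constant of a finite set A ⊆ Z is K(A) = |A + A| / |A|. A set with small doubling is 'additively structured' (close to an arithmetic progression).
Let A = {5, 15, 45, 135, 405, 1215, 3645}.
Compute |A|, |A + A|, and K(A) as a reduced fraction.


|A| = 7.
Compute A + A by enumerating all 49 pairs.
A + A = {10, 20, 30, 50, 60, 90, 140, 150, 180, 270, 410, 420, 450, 540, 810, 1220, 1230, 1260, 1350, 1620, 2430, 3650, 3660, 3690, 3780, 4050, 4860, 7290}, so |A + A| = 28.
K = |A + A| / |A| = 28/7 = 4/1 ≈ 4.0000.
Reference: AP of size 7 gives K = 13/7 ≈ 1.8571; a fully generic set of size 7 gives K ≈ 4.0000.

|A| = 7, |A + A| = 28, K = 28/7 = 4/1.


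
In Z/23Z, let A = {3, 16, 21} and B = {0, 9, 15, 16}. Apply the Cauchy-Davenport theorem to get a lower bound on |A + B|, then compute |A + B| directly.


Cauchy-Davenport: |A + B| ≥ min(p, |A| + |B| - 1) for A, B nonempty in Z/pZ.
|A| = 3, |B| = 4, p = 23.
CD lower bound = min(23, 3 + 4 - 1) = min(23, 6) = 6.
Compute A + B mod 23 directly:
a = 3: 3+0=3, 3+9=12, 3+15=18, 3+16=19
a = 16: 16+0=16, 16+9=2, 16+15=8, 16+16=9
a = 21: 21+0=21, 21+9=7, 21+15=13, 21+16=14
A + B = {2, 3, 7, 8, 9, 12, 13, 14, 16, 18, 19, 21}, so |A + B| = 12.
Verify: 12 ≥ 6? Yes ✓.

CD lower bound = 6, actual |A + B| = 12.


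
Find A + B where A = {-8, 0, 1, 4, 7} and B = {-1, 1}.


A + B = {a + b : a ∈ A, b ∈ B}.
Enumerate all |A|·|B| = 5·2 = 10 pairs (a, b) and collect distinct sums.
a = -8: -8+-1=-9, -8+1=-7
a = 0: 0+-1=-1, 0+1=1
a = 1: 1+-1=0, 1+1=2
a = 4: 4+-1=3, 4+1=5
a = 7: 7+-1=6, 7+1=8
Collecting distinct sums: A + B = {-9, -7, -1, 0, 1, 2, 3, 5, 6, 8}
|A + B| = 10

A + B = {-9, -7, -1, 0, 1, 2, 3, 5, 6, 8}


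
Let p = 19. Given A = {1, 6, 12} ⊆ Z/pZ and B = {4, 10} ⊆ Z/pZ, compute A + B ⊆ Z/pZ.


Work in Z/19Z: reduce every sum a + b modulo 19.
Enumerate all 6 pairs:
a = 1: 1+4=5, 1+10=11
a = 6: 6+4=10, 6+10=16
a = 12: 12+4=16, 12+10=3
Distinct residues collected: {3, 5, 10, 11, 16}
|A + B| = 5 (out of 19 total residues).

A + B = {3, 5, 10, 11, 16}


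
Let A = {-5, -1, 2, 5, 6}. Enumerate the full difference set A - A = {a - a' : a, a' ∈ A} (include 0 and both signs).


A - A = {a - a' : a, a' ∈ A}.
Compute a - a' for each ordered pair (a, a'):
a = -5: -5--5=0, -5--1=-4, -5-2=-7, -5-5=-10, -5-6=-11
a = -1: -1--5=4, -1--1=0, -1-2=-3, -1-5=-6, -1-6=-7
a = 2: 2--5=7, 2--1=3, 2-2=0, 2-5=-3, 2-6=-4
a = 5: 5--5=10, 5--1=6, 5-2=3, 5-5=0, 5-6=-1
a = 6: 6--5=11, 6--1=7, 6-2=4, 6-5=1, 6-6=0
Collecting distinct values (and noting 0 appears from a-a):
A - A = {-11, -10, -7, -6, -4, -3, -1, 0, 1, 3, 4, 6, 7, 10, 11}
|A - A| = 15

A - A = {-11, -10, -7, -6, -4, -3, -1, 0, 1, 3, 4, 6, 7, 10, 11}


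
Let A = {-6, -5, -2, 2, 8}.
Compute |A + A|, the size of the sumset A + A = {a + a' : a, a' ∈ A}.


A + A = {a + a' : a, a' ∈ A}; |A| = 5.
General bounds: 2|A| - 1 ≤ |A + A| ≤ |A|(|A|+1)/2, i.e. 9 ≤ |A + A| ≤ 15.
Lower bound 2|A|-1 is attained iff A is an arithmetic progression.
Enumerate sums a + a' for a ≤ a' (symmetric, so this suffices):
a = -6: -6+-6=-12, -6+-5=-11, -6+-2=-8, -6+2=-4, -6+8=2
a = -5: -5+-5=-10, -5+-2=-7, -5+2=-3, -5+8=3
a = -2: -2+-2=-4, -2+2=0, -2+8=6
a = 2: 2+2=4, 2+8=10
a = 8: 8+8=16
Distinct sums: {-12, -11, -10, -8, -7, -4, -3, 0, 2, 3, 4, 6, 10, 16}
|A + A| = 14

|A + A| = 14


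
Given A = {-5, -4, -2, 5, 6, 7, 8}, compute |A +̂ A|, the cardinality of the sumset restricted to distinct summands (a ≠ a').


Restricted sumset: A +̂ A = {a + a' : a ∈ A, a' ∈ A, a ≠ a'}.
Equivalently, take A + A and drop any sum 2a that is achievable ONLY as a + a for a ∈ A (i.e. sums representable only with equal summands).
Enumerate pairs (a, a') with a < a' (symmetric, so each unordered pair gives one sum; this covers all a ≠ a'):
  -5 + -4 = -9
  -5 + -2 = -7
  -5 + 5 = 0
  -5 + 6 = 1
  -5 + 7 = 2
  -5 + 8 = 3
  -4 + -2 = -6
  -4 + 5 = 1
  -4 + 6 = 2
  -4 + 7 = 3
  -4 + 8 = 4
  -2 + 5 = 3
  -2 + 6 = 4
  -2 + 7 = 5
  -2 + 8 = 6
  5 + 6 = 11
  5 + 7 = 12
  5 + 8 = 13
  6 + 7 = 13
  6 + 8 = 14
  7 + 8 = 15
Collected distinct sums: {-9, -7, -6, 0, 1, 2, 3, 4, 5, 6, 11, 12, 13, 14, 15}
|A +̂ A| = 15
(Reference bound: |A +̂ A| ≥ 2|A| - 3 for |A| ≥ 2, with |A| = 7 giving ≥ 11.)

|A +̂ A| = 15


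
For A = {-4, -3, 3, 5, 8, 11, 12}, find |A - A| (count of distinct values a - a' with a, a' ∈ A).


A - A = {a - a' : a, a' ∈ A}; |A| = 7.
Bounds: 2|A|-1 ≤ |A - A| ≤ |A|² - |A| + 1, i.e. 13 ≤ |A - A| ≤ 43.
Note: 0 ∈ A - A always (from a - a). The set is symmetric: if d ∈ A - A then -d ∈ A - A.
Enumerate nonzero differences d = a - a' with a > a' (then include -d):
Positive differences: {1, 2, 3, 4, 5, 6, 7, 8, 9, 11, 12, 14, 15, 16}
Full difference set: {0} ∪ (positive diffs) ∪ (negative diffs).
|A - A| = 1 + 2·14 = 29 (matches direct enumeration: 29).

|A - A| = 29
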